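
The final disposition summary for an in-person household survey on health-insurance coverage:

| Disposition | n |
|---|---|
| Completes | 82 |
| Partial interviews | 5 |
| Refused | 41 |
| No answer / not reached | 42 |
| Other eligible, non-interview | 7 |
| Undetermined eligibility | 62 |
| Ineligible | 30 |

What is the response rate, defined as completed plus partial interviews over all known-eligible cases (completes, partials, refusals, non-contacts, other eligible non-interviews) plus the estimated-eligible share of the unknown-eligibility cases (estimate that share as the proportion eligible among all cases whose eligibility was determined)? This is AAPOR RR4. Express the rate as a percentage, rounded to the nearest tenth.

37.8%

Num = 82 + 5 = 87
Known eligible = 82 + 5 + 41 + 42 + 7 = 177
e = 177 / (177 + 30) = 177 / 207 = 0.8551
Estimated eligible among unknowns = 0.8551 × 62 = 53.02
Denominator = 177 + 53.02 = 230.02
RR4 = 87 / 230.02 = 0.3782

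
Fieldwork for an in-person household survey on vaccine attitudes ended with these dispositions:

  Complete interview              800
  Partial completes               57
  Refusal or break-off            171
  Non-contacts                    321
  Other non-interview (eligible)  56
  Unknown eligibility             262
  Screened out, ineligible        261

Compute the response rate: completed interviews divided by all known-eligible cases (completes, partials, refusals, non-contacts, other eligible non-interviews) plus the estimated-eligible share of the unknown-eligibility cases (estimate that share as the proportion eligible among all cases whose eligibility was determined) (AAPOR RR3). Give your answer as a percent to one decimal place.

49.2%

Numerator = 800
Eligible (known) = 800 + 57 + 171 + 321 + 56 = 1405
e = 1405 / (1405 + 261) = 1405 / 1666 = 0.8433
Eligible share of unknowns = 0.8433 × 262 = 220.94
Base = 1405 + 220.94 = 1625.94
RR3 = 800 / 1625.94 = 0.4920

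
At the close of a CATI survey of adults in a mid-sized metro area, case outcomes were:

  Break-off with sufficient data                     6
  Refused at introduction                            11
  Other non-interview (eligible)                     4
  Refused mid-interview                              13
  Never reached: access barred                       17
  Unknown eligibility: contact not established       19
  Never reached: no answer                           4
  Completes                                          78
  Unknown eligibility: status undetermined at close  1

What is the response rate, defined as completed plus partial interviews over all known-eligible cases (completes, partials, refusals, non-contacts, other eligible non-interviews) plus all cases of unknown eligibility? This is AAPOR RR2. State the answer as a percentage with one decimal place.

Refused = 11 + 13 = 24
No contact after all attempts = 4 + 17 = 21
Unknown if eligible = 19 + 1 = 20
Top = 78 + 6 = 84
Denominator = 78 + 6 + 24 + 21 + 4 + 20 = 153
RR2 = 84 / 153 = 0.5490

54.9%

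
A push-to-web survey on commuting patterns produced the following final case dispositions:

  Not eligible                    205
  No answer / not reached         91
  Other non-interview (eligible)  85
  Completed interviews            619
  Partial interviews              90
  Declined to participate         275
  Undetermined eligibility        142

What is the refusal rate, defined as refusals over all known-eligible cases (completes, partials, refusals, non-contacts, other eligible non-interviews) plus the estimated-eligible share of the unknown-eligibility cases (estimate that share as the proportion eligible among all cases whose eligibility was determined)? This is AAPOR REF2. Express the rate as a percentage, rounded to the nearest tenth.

21.5%

Num → 275
Determined eligible → 619 + 90 + 275 + 91 + 85 = 1160
e = 1160 / (1160 + 205) = 1160 / 1365 = 0.8498
Estimated eligible among unknowns → 0.8498 × 142 = 120.67
Base → 1160 + 120.67 = 1280.67
REF2 = 275 / 1280.67 = 0.2147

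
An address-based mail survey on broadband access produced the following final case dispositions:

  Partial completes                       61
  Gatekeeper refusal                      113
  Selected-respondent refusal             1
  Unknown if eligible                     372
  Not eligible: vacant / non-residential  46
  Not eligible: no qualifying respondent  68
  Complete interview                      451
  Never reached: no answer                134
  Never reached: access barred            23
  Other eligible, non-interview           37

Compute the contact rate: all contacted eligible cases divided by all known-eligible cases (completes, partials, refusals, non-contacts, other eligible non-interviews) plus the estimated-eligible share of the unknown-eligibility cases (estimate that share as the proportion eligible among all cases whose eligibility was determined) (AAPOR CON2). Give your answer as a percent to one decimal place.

57.8%

Refused = 113 + 1 = 114
No answer / not reached = 134 + 23 = 157
Out of scope = 68 + 46 = 114
Num = 451 + 61 + 114 + 37 = 663
Eligible (known) = 451 + 61 + 114 + 157 + 37 = 820
e = 820 / (820 + 114) = 820 / 934 = 0.8779
Eligible share of unknowns = 0.8779 × 372 = 326.58
Denom = 820 + 326.58 = 1146.58
CON2 = 663 / 1146.58 = 0.5782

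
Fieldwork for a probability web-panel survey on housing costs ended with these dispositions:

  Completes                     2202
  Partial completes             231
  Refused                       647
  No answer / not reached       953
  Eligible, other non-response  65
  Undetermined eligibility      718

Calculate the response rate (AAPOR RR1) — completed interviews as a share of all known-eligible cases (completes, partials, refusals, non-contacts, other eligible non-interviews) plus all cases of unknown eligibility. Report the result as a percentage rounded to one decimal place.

Num = 2202
Denominator = 2202 + 231 + 647 + 953 + 65 + 718 = 4816
RR1 = 2202 / 4816 = 0.4572

45.7%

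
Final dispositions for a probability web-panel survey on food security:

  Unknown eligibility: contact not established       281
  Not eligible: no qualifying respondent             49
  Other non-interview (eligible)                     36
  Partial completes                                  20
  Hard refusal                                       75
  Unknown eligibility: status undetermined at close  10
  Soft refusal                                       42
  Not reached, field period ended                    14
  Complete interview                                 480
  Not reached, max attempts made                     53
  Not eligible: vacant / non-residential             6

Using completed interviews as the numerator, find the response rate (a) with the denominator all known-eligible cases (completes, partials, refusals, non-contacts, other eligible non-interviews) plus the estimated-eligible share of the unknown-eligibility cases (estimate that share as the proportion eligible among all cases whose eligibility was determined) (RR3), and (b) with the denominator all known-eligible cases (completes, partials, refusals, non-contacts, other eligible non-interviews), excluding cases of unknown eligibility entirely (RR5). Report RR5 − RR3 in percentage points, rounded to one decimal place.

18.2

Declined to participate = 75 + 42 = 117
Never reached = 14 + 53 = 67
Undetermined eligibility = 281 + 10 = 291
Ineligible = 49 + 6 = 55
Num: 480
Eligible (known): 480 + 20 + 117 + 67 + 36 = 720
e = 720 / (720 + 55) = 720 / 775 = 0.9290
Estimated eligible among unknowns: 0.9290 × 291 = 270.34
Denominator: 720 + 270.34 = 990.34
RR3 = 480 / 990.34 = 0.4847
Denominator: 480 + 20 + 117 + 67 + 36 = 720
RR5 = 480 / 720 = 0.6667
Difference = 66.67 − 48.47 = 18.20 percentage points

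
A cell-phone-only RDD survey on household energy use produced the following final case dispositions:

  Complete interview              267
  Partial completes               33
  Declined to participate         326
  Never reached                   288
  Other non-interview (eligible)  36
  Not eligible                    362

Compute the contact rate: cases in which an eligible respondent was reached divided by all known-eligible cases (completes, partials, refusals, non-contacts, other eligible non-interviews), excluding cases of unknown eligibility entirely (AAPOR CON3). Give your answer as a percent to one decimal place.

69.7%

Numerator → 267 + 33 + 326 + 36 = 662
Denom → 267 + 33 + 326 + 288 + 36 = 950
CON3 = 662 / 950 = 0.6968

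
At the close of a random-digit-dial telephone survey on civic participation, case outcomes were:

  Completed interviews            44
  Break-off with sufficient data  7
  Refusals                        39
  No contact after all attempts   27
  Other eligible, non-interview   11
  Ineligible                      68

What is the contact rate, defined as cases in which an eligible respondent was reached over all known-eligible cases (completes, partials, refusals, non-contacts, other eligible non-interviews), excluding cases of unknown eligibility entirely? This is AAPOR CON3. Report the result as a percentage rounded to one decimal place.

78.9%

Num = 44 + 7 + 39 + 11 = 101
Base = 44 + 7 + 39 + 27 + 11 = 128
CON3 = 101 / 128 = 0.7891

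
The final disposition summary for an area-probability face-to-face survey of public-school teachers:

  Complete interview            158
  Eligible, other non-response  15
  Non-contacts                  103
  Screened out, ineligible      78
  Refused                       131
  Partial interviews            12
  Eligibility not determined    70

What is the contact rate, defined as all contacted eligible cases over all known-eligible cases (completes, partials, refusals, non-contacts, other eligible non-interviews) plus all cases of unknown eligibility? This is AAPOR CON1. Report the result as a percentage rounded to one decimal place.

Num: 158 + 12 + 131 + 15 = 316
Base: 158 + 12 + 131 + 103 + 15 + 70 = 489
CON1 = 316 / 489 = 0.6462

64.6%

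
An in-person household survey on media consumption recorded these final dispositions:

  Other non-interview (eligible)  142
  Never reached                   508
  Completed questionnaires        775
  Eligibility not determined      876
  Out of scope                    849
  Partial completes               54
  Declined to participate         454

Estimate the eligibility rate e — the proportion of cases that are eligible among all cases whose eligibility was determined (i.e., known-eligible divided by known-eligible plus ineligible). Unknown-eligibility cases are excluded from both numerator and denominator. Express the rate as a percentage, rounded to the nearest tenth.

69.5%

Determined eligible: 775 + 54 + 454 + 508 + 142 = 1933
e = 1933 / (1933 + 849) = 1933 / 2782 = 0.6948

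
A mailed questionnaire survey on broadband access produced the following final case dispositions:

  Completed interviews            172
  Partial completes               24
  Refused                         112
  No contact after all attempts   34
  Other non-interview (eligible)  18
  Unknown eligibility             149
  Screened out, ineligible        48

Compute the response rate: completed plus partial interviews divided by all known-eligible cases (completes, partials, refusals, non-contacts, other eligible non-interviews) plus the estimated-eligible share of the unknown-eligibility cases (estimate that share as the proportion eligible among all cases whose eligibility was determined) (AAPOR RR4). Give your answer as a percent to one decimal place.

39.9%

Num: 172 + 24 = 196
Determined eligible: 172 + 24 + 112 + 34 + 18 = 360
e = 360 / (360 + 48) = 360 / 408 = 0.8824
e × U: 0.8824 × 149 = 131.48
Denominator: 360 + 131.48 = 491.48
RR4 = 196 / 491.48 = 0.3988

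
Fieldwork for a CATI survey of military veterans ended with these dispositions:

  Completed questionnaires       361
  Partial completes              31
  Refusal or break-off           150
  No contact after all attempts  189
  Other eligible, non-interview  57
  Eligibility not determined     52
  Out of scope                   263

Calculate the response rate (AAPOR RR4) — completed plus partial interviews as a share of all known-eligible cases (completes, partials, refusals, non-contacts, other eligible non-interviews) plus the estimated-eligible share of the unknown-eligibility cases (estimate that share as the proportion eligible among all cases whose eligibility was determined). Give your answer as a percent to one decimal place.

Top → 361 + 31 = 392
Known eligible → 361 + 31 + 150 + 189 + 57 = 788
e = 788 / (788 + 263) = 788 / 1051 = 0.7498
e × U → 0.7498 × 52 = 38.99
Denom → 788 + 38.99 = 826.99
RR4 = 392 / 826.99 = 0.4740

47.4%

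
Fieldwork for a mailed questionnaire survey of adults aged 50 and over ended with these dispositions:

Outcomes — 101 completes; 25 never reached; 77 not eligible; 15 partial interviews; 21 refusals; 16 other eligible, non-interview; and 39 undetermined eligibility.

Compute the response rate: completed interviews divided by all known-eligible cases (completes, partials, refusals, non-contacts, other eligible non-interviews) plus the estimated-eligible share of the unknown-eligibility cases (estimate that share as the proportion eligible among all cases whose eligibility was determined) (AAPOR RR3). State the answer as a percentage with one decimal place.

Num → 101
Eligible (known) → 101 + 15 + 21 + 25 + 16 = 178
e = 178 / (178 + 77) = 178 / 255 = 0.6980
e × U → 0.6980 × 39 = 27.22
Denominator → 178 + 27.22 = 205.22
RR3 = 101 / 205.22 = 0.4922

49.2%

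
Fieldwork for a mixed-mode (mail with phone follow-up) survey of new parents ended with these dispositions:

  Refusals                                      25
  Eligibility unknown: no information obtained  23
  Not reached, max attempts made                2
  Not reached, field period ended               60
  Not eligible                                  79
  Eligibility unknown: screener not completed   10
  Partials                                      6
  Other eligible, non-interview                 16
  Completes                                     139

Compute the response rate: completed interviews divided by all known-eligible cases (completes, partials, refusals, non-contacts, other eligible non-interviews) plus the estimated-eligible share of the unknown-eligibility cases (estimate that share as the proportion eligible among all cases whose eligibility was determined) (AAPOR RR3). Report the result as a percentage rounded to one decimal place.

No answer / not reached = 60 + 2 = 62
Undetermined eligibility = 10 + 23 = 33
Num = 139
Determined eligible = 139 + 6 + 25 + 62 + 16 = 248
e = 248 / (248 + 79) = 248 / 327 = 0.7584
e × U = 0.7584 × 33 = 25.03
Base = 248 + 25.03 = 273.03
RR3 = 139 / 273.03 = 0.5091

50.9%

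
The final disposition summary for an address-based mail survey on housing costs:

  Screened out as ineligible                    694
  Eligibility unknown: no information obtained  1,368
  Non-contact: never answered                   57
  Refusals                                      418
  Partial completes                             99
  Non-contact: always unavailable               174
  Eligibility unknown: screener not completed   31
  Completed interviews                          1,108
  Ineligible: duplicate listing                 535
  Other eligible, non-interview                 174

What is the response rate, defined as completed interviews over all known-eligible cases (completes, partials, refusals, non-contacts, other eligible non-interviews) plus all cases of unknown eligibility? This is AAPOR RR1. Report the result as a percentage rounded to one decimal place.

32.3%

No answer / not reached = 57 + 174 = 231
Eligibility not determined = 31 + 1368 = 1399
Ineligible = 694 + 535 = 1229
Num: 1108
Denominator: 1108 + 99 + 418 + 231 + 174 + 1399 = 3429
RR1 = 1108 / 3429 = 0.3231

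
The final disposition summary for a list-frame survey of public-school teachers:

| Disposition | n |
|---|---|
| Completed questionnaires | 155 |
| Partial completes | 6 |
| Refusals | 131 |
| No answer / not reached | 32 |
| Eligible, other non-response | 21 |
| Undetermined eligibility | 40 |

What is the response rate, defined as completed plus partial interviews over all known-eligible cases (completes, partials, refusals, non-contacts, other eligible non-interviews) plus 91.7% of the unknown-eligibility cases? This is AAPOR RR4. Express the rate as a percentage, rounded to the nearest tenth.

Num → 155 + 6 = 161
Known eligible → 155 + 6 + 131 + 32 + 21 = 345
Estimated eligible among unknowns → 0.9170 × 40 = 36.68
Denominator → 345 + 36.68 = 381.68
RR4 = 161 / 381.68 = 0.4218

42.2%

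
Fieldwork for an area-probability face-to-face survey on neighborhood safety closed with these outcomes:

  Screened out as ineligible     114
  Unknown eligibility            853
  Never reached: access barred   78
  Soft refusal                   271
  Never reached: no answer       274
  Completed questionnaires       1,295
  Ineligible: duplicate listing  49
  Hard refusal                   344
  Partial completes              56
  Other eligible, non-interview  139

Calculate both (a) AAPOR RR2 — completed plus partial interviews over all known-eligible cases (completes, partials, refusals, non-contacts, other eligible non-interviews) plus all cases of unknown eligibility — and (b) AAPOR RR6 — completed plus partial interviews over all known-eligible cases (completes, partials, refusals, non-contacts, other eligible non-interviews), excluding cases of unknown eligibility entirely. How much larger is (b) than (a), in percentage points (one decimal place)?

14.2

Refused = 344 + 271 = 615
Never reached = 274 + 78 = 352
Screened out, ineligible = 114 + 49 = 163
Top → 1295 + 56 = 1351
Denominator → 1295 + 56 + 615 + 352 + 139 + 853 = 3310
RR2 = 1351 / 3310 = 0.4082
Denominator → 1295 + 56 + 615 + 352 + 139 = 2457
RR6 = 1351 / 2457 = 0.5499
Difference = 54.99 − 40.82 = 14.17 percentage points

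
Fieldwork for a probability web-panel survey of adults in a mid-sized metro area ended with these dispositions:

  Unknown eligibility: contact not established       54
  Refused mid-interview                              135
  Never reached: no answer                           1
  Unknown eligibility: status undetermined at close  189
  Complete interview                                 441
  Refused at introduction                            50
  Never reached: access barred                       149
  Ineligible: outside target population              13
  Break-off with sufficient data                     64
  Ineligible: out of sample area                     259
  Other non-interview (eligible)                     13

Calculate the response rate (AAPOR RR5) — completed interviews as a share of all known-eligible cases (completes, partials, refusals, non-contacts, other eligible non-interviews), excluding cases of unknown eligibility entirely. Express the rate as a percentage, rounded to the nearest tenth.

51.7%

Refusals = 50 + 135 = 185
No contact after all attempts = 1 + 149 = 150
Eligibility not determined = 54 + 189 = 243
Out of scope = 13 + 259 = 272
Top → 441
Base → 441 + 64 + 185 + 150 + 13 = 853
RR5 = 441 / 853 = 0.5170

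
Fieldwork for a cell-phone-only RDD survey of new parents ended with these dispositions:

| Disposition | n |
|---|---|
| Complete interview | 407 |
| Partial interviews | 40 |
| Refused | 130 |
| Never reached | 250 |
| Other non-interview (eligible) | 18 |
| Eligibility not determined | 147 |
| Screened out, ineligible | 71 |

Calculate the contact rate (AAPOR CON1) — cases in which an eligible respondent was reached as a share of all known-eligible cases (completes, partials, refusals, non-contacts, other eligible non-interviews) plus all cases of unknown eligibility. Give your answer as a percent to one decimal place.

60.0%

Top: 407 + 40 + 130 + 18 = 595
Base: 407 + 40 + 130 + 250 + 18 + 147 = 992
CON1 = 595 / 992 = 0.5998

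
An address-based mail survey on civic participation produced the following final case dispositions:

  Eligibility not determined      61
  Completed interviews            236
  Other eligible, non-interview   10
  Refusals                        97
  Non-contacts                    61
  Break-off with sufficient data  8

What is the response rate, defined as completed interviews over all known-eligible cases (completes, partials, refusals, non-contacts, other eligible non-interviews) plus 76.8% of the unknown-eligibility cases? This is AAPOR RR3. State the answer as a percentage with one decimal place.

51.4%

Numerator → 236
Determined eligible → 236 + 8 + 97 + 61 + 10 = 412
Eligible share of unknowns → 0.7680 × 61 = 46.85
Denom → 412 + 46.85 = 458.85
RR3 = 236 / 458.85 = 0.5143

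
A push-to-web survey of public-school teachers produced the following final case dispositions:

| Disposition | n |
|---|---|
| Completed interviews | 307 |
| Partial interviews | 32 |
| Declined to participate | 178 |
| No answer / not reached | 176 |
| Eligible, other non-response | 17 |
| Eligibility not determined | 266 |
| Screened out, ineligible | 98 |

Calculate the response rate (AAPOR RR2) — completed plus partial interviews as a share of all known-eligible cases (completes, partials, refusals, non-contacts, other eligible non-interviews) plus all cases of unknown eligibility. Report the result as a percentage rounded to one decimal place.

Numerator: 307 + 32 = 339
Denom: 307 + 32 + 178 + 176 + 17 + 266 = 976
RR2 = 339 / 976 = 0.3473

34.7%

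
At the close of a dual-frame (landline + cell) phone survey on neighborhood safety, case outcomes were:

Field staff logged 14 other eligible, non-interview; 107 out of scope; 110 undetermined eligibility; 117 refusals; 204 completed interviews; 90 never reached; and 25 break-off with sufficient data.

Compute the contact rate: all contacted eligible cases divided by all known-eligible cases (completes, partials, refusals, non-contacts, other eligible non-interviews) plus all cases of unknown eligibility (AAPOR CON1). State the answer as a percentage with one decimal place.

64.3%

Num = 204 + 25 + 117 + 14 = 360
Denominator = 204 + 25 + 117 + 90 + 14 + 110 = 560
CON1 = 360 / 560 = 0.6429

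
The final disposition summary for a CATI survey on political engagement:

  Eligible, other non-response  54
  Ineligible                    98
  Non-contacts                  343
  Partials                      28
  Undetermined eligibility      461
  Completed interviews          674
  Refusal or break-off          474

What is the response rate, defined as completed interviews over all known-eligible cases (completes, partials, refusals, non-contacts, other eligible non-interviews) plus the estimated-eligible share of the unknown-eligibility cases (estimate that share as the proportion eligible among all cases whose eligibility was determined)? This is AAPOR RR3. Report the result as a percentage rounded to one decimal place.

Numerator: 674
Determined eligible: 674 + 28 + 474 + 343 + 54 = 1573
e = 1573 / (1573 + 98) = 1573 / 1671 = 0.9414
Eligible share of unknowns: 0.9414 × 461 = 433.99
Denom: 1573 + 433.99 = 2006.99
RR3 = 674 / 2006.99 = 0.3358

33.6%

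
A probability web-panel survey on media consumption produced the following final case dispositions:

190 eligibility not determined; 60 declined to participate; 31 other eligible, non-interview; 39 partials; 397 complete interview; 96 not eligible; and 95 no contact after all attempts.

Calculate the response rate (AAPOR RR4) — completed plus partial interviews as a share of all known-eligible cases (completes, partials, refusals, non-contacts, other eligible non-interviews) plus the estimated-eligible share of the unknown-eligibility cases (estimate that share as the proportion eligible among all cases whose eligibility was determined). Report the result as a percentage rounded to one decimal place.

Numerator → 397 + 39 = 436
Determined eligible → 397 + 39 + 60 + 95 + 31 = 622
e = 622 / (622 + 96) = 622 / 718 = 0.8663
Estimated eligible among unknowns → 0.8663 × 190 = 164.60
Denominator → 622 + 164.60 = 786.60
RR4 = 436 / 786.60 = 0.5543

55.4%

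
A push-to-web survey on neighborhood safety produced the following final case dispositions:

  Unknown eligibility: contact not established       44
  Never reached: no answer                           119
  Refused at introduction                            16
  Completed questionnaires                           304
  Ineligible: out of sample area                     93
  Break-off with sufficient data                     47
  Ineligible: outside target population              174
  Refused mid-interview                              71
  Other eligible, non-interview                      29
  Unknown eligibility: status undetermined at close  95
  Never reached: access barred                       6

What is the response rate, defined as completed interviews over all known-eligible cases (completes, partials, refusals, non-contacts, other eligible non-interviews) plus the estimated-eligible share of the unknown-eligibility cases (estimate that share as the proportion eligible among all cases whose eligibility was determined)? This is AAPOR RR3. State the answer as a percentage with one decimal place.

44.2%

Declined to participate = 16 + 71 = 87
Non-contacts = 119 + 6 = 125
Eligibility not determined = 44 + 95 = 139
Screened out, ineligible = 174 + 93 = 267
Numerator → 304
Eligible (known) → 304 + 47 + 87 + 125 + 29 = 592
e = 592 / (592 + 267) = 592 / 859 = 0.6892
e × U → 0.6892 × 139 = 95.80
Denom → 592 + 95.80 = 687.80
RR3 = 304 / 687.80 = 0.4420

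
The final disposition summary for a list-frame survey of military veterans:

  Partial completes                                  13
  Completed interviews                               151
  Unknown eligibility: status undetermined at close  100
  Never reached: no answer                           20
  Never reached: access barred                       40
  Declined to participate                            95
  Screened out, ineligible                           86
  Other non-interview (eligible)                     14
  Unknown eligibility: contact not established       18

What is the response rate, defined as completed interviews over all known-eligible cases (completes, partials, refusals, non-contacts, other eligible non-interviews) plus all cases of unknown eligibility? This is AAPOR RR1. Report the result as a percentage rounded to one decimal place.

33.5%

Non-contacts = 20 + 40 = 60
Unknown if eligible = 18 + 100 = 118
Numerator → 151
Denominator → 151 + 13 + 95 + 60 + 14 + 118 = 451
RR1 = 151 / 451 = 0.3348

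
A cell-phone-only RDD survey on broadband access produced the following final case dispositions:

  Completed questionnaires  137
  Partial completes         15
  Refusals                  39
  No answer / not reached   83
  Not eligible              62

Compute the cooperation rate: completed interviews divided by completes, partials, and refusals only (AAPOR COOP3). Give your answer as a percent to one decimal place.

71.7%

Num: 137
Denominator: 137 + 15 + 39 = 191
COOP3 = 137 / 191 = 0.7173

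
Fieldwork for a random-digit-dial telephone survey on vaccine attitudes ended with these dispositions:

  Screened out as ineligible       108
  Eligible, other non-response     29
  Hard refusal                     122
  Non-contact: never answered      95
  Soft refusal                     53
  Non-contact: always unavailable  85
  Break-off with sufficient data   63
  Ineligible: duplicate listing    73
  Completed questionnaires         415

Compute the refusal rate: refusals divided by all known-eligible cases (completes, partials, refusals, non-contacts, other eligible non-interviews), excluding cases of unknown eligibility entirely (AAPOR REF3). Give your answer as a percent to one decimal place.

20.3%

Refusal or break-off = 122 + 53 = 175
Non-contacts = 95 + 85 = 180
Out of scope = 108 + 73 = 181
Num: 175
Base: 415 + 63 + 175 + 180 + 29 = 862
REF3 = 175 / 862 = 0.2030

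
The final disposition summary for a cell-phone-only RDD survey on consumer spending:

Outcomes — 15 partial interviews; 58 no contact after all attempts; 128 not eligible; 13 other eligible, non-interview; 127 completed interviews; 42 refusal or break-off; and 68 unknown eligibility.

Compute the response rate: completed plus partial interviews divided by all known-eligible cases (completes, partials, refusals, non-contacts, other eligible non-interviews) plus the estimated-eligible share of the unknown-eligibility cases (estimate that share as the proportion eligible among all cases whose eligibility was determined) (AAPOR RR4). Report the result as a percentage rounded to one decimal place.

Num → 127 + 15 = 142
Known eligible → 127 + 15 + 42 + 58 + 13 = 255
e = 255 / (255 + 128) = 255 / 383 = 0.6658
Eligible share of unknowns → 0.6658 × 68 = 45.27
Denominator → 255 + 45.27 = 300.27
RR4 = 142 / 300.27 = 0.4729

47.3%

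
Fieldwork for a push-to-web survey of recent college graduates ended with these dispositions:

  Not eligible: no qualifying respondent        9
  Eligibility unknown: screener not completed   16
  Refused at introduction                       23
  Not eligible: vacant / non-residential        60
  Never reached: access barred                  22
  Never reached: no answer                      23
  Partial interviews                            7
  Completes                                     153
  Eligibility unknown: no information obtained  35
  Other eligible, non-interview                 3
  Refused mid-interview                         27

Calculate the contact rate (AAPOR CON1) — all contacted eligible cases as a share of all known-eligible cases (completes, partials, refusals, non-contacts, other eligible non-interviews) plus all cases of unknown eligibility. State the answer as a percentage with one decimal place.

Refusals = 23 + 27 = 50
No answer / not reached = 23 + 22 = 45
Undetermined eligibility = 16 + 35 = 51
Screened out, ineligible = 9 + 60 = 69
Numerator: 153 + 7 + 50 + 3 = 213
Base: 153 + 7 + 50 + 45 + 3 + 51 = 309
CON1 = 213 / 309 = 0.6893

68.9%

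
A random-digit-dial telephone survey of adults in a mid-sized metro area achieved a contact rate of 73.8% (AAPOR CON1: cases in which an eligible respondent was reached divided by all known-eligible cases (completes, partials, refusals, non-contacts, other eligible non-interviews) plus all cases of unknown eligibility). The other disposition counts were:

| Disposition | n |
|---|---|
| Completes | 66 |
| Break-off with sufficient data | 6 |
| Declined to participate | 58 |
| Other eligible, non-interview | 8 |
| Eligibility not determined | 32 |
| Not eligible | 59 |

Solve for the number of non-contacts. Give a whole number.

Top → 66 + 6 + 58 + 8 = 138
CON1 = 138 / D = 0.738
D = 138 / 0.738 = 187.0
Other denominator terms total 170
non-contacts = 187.0 − 170 ≈ 17

17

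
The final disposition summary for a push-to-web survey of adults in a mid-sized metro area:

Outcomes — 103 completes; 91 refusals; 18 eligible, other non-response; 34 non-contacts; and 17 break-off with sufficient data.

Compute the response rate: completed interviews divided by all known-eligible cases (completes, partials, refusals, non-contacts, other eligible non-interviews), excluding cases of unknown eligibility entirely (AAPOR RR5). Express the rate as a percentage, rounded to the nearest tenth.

Top = 103
Base = 103 + 17 + 91 + 34 + 18 = 263
RR5 = 103 / 263 = 0.3916

39.2%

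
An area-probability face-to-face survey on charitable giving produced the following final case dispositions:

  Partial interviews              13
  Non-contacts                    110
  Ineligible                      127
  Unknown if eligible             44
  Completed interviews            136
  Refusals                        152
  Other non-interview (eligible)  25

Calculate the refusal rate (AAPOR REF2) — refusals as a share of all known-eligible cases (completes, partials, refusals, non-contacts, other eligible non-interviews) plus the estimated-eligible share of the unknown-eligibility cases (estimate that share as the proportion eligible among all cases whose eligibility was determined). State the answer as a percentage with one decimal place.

Num: 152
Known eligible: 136 + 13 + 152 + 110 + 25 = 436
e = 436 / (436 + 127) = 436 / 563 = 0.7744
Estimated eligible among unknowns: 0.7744 × 44 = 34.07
Base: 436 + 34.07 = 470.07
REF2 = 152 / 470.07 = 0.3234

32.3%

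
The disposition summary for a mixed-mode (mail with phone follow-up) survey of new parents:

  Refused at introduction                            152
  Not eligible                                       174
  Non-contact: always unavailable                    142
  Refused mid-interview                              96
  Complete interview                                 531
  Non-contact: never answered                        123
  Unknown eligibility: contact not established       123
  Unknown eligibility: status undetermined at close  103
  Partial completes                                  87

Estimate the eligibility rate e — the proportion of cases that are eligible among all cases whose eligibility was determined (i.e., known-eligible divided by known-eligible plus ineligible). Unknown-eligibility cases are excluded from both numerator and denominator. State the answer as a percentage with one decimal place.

86.7%

Refusal or break-off = 152 + 96 = 248
No answer / not reached = 123 + 142 = 265
Undetermined eligibility = 123 + 103 = 226
Eligible (known) → 531 + 87 + 248 + 265 = 1131
e = 1131 / (1131 + 174) = 1131 / 1305 = 0.8667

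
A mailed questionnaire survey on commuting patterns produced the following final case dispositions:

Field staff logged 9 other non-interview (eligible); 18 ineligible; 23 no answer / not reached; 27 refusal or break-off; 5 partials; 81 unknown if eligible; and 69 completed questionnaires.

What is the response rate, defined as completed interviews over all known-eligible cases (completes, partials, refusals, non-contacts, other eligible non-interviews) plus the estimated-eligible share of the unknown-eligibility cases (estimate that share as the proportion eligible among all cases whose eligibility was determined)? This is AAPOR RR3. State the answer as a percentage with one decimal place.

Numerator → 69
Determined eligible → 69 + 5 + 27 + 23 + 9 = 133
e = 133 / (133 + 18) = 133 / 151 = 0.8808
Estimated eligible among unknowns → 0.8808 × 81 = 71.34
Denom → 133 + 71.34 = 204.34
RR3 = 69 / 204.34 = 0.3377

33.8%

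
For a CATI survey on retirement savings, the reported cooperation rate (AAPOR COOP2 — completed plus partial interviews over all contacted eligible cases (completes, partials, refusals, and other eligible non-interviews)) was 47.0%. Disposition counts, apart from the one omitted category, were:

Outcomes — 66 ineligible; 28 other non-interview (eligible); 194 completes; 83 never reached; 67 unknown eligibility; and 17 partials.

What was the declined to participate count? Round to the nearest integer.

Top = 194 + 17 = 211
COOP2 = 211 / D = 0.470
D = 211 / 0.470 = 448.9
Remaining denominator categories sum to 239
declined to participate = 448.9 − 239 ≈ 210

210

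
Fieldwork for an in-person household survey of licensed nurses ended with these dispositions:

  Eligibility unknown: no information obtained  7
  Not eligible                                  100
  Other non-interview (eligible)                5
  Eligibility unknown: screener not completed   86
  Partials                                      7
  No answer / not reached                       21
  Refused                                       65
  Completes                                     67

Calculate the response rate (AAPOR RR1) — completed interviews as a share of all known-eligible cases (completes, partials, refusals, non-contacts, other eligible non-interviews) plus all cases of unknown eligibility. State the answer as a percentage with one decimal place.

26.0%

Unknown eligibility = 86 + 7 = 93
Top: 67
Denominator: 67 + 7 + 65 + 21 + 5 + 93 = 258
RR1 = 67 / 258 = 0.2597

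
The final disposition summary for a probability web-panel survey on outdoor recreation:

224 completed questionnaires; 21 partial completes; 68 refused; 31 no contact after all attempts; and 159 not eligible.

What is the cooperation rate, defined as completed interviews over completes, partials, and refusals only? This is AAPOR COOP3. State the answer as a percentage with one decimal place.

71.6%

Top: 224
Base: 224 + 21 + 68 = 313
COOP3 = 224 / 313 = 0.7157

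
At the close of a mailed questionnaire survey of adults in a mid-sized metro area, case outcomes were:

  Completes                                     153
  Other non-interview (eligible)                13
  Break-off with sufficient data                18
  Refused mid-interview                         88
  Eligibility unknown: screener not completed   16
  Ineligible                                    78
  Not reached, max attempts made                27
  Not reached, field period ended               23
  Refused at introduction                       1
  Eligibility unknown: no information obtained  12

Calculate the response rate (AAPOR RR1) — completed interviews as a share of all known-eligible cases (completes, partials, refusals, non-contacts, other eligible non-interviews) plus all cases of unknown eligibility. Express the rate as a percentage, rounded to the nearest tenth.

43.6%

Declined to participate = 1 + 88 = 89
Non-contacts = 23 + 27 = 50
Unknown if eligible = 16 + 12 = 28
Numerator → 153
Base → 153 + 18 + 89 + 50 + 13 + 28 = 351
RR1 = 153 / 351 = 0.4359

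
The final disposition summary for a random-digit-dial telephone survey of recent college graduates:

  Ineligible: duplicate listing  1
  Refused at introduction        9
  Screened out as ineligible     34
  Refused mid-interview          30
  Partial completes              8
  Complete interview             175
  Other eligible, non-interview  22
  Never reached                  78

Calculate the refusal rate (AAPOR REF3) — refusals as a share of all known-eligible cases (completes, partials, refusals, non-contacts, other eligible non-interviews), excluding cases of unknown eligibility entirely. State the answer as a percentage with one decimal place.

12.1%

Refusal or break-off = 9 + 30 = 39
Not eligible = 34 + 1 = 35
Numerator → 39
Base → 175 + 8 + 39 + 78 + 22 = 322
REF3 = 39 / 322 = 0.1211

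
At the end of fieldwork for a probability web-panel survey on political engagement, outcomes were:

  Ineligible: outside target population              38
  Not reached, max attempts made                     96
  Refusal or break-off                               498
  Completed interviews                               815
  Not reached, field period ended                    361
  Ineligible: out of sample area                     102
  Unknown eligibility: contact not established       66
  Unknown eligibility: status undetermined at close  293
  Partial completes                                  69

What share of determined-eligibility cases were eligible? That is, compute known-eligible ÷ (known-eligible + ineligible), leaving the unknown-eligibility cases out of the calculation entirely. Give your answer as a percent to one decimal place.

No answer / not reached = 361 + 96 = 457
Eligibility not determined = 66 + 293 = 359
Ineligible = 38 + 102 = 140
Determined eligible = 815 + 69 + 498 + 457 = 1839
e = 1839 / (1839 + 140) = 1839 / 1979 = 0.9293

92.9%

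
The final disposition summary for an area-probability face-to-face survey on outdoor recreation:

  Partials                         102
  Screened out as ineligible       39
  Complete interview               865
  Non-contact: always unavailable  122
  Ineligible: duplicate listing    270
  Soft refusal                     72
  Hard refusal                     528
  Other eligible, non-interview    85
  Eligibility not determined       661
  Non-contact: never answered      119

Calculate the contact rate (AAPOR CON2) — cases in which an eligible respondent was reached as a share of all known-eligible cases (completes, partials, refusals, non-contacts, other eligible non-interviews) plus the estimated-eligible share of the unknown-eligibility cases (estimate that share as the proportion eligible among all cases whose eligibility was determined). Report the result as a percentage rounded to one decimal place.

Refused = 528 + 72 = 600
Non-contacts = 119 + 122 = 241
Screened out, ineligible = 39 + 270 = 309
Num: 865 + 102 + 600 + 85 = 1652
Known eligible: 865 + 102 + 600 + 241 + 85 = 1893
e = 1893 / (1893 + 309) = 1893 / 2202 = 0.8597
Estimated eligible among unknowns: 0.8597 × 661 = 568.26
Base: 1893 + 568.26 = 2461.26
CON2 = 1652 / 2461.26 = 0.6712

67.1%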